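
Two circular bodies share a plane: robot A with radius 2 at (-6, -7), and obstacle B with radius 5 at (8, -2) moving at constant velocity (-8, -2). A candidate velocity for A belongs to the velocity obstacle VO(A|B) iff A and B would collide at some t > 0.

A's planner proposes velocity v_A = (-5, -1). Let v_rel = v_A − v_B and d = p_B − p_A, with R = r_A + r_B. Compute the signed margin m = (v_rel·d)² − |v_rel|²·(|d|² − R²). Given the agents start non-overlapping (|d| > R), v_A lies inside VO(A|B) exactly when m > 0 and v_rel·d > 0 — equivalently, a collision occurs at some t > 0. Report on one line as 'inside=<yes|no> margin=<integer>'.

d = (14, 5),  |d|² = 221;  R = 2+5 = 7,  c = 221−7² = 172
v_rel = (3, 1),  |v_rel|² = 10;  v_rel·d = (3)·(14) + (1)·(5) = 47
10·t² − 94·t + 172 = 0  ⇒  m = 47² − 10·172 = 489
m = 489 > 0,  v_rel·d = 47 > 0  ⇒  inside

inside=yes margin=489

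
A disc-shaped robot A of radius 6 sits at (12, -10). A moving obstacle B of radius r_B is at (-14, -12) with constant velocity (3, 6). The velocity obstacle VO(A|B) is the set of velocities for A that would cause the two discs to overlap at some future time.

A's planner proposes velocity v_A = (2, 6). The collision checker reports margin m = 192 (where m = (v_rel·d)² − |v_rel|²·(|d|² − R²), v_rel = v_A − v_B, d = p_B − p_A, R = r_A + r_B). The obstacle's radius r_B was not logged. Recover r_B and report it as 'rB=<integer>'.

m = 192
d = (-26, -2);  v_rel = (-1, 0),  |v_rel|² = 1
v_rel×d = (-1)·(-2) − (0)·(-26) = 2
since m = R²·1 − 2²:  R² = (4 + 192) / 1 = 196
R = √196 = 14  ⇒  r_B = 14 − 6 = 8

rB=8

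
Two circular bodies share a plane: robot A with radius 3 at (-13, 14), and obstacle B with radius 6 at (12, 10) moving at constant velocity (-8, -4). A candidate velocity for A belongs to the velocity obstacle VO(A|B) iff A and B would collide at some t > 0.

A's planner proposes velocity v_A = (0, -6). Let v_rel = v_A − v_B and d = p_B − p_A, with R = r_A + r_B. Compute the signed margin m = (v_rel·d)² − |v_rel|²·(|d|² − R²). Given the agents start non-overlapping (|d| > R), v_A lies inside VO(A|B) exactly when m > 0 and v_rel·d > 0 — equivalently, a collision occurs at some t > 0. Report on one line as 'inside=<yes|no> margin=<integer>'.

d = (25, -4),  |d|² = 641;  R = 3+6 = 9,  c = 641−9² = 560
v_rel = (8, -2),  |v_rel|² = 68;  v_rel·d = (8)·(25) + (-2)·(-4) = 208
68·t² − 416·t + 560 = 0  ⇒  m = 208² − 68·560 = 5184
m = 5184 > 0,  v_rel·d = 208 > 0  ⇒  inside

inside=yes margin=5184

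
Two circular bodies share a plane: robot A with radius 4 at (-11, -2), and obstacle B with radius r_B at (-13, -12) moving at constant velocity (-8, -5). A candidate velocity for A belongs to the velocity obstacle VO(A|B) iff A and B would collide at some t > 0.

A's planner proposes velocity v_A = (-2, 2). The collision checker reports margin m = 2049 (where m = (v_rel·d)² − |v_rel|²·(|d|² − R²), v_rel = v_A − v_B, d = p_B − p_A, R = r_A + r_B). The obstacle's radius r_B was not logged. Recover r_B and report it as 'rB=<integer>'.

m = 2049
d = (-2, -10);  v_rel = (6, 7),  |v_rel|² = 85
v_rel×d = (6)·(-10) − (7)·(-2) = -46
since m = R²·85 − (-46)²:  R² = (2116 + 2049) / 85 = 49
R = √49 = 7  ⇒  r_B = 7 − 4 = 3

rB=3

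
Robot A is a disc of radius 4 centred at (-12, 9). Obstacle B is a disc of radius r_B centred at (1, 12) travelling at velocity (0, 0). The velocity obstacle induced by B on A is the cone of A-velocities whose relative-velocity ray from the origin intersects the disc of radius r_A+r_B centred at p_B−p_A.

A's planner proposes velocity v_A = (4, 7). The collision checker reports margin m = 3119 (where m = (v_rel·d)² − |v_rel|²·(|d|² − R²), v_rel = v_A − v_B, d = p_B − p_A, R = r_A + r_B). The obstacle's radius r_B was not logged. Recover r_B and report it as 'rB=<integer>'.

m = 3119
d = (13, 3);  v_rel = (4, 7),  |v_rel|² = 65
v_rel×d = (4)·(3) − (7)·(13) = -79
since m = R²·65 − (-79)²:  R² = (6241 + 3119) / 65 = 144
R = √144 = 12  ⇒  r_B = 12 − 4 = 8

rB=8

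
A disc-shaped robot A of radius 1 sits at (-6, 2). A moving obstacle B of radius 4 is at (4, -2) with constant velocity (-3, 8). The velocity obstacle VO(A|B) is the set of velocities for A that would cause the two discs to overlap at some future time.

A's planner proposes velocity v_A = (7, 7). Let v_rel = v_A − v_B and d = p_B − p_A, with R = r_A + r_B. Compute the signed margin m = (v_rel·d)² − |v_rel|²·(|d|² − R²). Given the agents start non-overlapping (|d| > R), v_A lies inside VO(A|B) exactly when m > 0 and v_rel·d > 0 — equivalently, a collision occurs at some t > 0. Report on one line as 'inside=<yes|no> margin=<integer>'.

d = (10, -4),  |d|² = 116;  R = 1+4 = 5,  c = 116−5² = 91
v_rel = (10, -1),  |v_rel|² = 101;  v_rel·d = (10)·(10) + (-1)·(-4) = 104
101·t² − 208·t + 91 = 0  ⇒  m = 104² − 101·91 = 1625
m = 1625 > 0,  v_rel·d = 104 > 0  ⇒  inside

inside=yes margin=1625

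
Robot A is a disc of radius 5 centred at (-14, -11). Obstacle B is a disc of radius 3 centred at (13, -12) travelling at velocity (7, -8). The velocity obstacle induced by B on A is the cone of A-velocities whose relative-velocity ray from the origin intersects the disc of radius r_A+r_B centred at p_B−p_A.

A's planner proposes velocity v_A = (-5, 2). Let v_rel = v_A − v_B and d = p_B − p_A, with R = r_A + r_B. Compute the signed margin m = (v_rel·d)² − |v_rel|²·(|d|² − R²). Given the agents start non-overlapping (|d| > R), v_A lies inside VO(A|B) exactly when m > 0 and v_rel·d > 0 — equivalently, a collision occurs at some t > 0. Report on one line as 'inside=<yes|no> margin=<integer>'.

d = (27, -1),  |d|² = 730;  R = 5+3 = 8,  c = 730−8² = 666
v_rel = (-12, 10),  |v_rel|² = 244;  v_rel·d = (-12)·(27) + (10)·(-1) = -334
244·t² + 668·t + 666 = 0  ⇒  m = (-334)² − 244·666 = -50948
m = -50948 < 0,  v_rel·d = -334 < 0  ⇒  outside

inside=no margin=-50948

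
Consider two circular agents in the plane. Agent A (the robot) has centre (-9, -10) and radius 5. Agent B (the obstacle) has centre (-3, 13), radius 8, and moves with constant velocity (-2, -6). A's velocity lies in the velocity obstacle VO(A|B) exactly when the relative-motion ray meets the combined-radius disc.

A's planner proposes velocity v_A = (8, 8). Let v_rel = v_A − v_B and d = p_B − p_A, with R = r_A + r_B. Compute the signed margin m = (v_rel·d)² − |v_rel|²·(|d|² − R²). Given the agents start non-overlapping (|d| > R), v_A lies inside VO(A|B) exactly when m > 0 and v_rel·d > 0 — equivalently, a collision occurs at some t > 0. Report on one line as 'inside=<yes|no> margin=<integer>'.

d = (6, 23),  |d|² = 565;  R = 5+8 = 13,  c = 565−13² = 396
v_rel = (10, 14),  |v_rel|² = 296;  v_rel·d = (10)·(6) + (14)·(23) = 382
296·t² − 764·t + 396 = 0  ⇒  m = 382² − 296·396 = 28708
m = 28708 > 0,  v_rel·d = 382 > 0  ⇒  inside

inside=yes margin=28708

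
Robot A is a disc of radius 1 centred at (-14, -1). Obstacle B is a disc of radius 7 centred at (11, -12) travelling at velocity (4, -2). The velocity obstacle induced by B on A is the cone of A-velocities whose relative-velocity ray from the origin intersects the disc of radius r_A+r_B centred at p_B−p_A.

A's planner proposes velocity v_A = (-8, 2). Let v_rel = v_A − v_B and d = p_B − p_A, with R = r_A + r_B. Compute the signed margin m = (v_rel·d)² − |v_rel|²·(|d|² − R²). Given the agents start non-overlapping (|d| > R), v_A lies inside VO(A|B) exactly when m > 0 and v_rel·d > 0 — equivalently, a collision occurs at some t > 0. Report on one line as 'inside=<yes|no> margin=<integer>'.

d = (25, -11),  |d|² = 746;  R = 1+7 = 8,  c = 746−8² = 682
v_rel = (-12, 4),  |v_rel|² = 160;  v_rel·d = (-12)·(25) + (4)·(-11) = -344
160·t² + 688·t + 682 = 0  ⇒  m = (-344)² − 160·682 = 9216
m = 9216 > 0,  v_rel·d = -344 < 0  ⇒  outside

inside=no margin=9216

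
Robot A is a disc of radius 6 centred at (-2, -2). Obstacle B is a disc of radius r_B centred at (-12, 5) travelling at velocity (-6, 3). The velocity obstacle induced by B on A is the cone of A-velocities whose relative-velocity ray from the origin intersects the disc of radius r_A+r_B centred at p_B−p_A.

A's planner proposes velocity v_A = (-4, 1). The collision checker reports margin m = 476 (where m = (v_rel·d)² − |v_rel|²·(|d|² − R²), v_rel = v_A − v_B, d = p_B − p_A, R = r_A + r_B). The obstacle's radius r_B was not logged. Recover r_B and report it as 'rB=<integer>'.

m = 476
d = (-10, 7);  v_rel = (2, -2),  |v_rel|² = 8
v_rel×d = (2)·(7) − (-2)·(-10) = -6
since m = R²·8 − (-6)²:  R² = (36 + 476) / 8 = 64
R = √64 = 8  ⇒  r_B = 8 − 6 = 2

rB=2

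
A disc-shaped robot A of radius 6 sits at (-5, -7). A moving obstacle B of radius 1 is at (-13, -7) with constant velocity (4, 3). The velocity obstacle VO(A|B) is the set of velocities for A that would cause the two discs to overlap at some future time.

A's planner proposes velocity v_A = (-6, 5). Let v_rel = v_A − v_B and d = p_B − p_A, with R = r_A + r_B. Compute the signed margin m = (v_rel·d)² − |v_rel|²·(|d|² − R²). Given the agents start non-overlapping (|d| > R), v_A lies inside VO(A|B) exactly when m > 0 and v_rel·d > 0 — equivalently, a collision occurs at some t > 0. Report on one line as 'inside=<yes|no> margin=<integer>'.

d = (-8, 0),  |d|² = 64;  R = 6+1 = 7,  c = 64−7² = 15
v_rel = (-10, 2),  |v_rel|² = 104;  v_rel·d = (-10)·(-8) + (2)·(0) = 80
104·t² − 160·t + 15 = 0  ⇒  m = 80² − 104·15 = 4840
m = 4840 > 0,  v_rel·d = 80 > 0  ⇒  inside

inside=yes margin=4840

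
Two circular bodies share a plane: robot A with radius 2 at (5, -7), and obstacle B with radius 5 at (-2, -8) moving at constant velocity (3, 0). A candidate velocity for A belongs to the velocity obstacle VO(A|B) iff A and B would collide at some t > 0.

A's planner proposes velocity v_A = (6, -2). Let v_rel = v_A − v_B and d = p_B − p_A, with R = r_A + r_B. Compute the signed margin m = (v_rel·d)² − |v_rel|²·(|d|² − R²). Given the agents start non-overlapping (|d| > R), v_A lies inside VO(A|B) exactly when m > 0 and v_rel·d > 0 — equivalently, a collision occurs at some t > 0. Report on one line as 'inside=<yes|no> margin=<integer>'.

d = (-7, -1),  |d|² = 50;  R = 2+5 = 7,  c = 50−7² = 1
v_rel = (3, -2),  |v_rel|² = 13;  v_rel·d = (3)·(-7) + (-2)·(-1) = -19
13·t² + 38·t + 1 = 0  ⇒  m = (-19)² − 13·1 = 348
m = 348 > 0,  v_rel·d = -19 < 0  ⇒  outside

inside=no margin=348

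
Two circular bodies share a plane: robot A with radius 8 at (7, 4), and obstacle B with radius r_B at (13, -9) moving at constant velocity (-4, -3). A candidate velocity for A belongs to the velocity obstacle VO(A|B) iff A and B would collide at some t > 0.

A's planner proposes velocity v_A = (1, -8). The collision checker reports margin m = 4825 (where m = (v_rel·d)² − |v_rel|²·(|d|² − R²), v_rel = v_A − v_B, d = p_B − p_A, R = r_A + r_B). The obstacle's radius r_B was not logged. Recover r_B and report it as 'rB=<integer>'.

m = 4825
d = (6, -13);  v_rel = (5, -5),  |v_rel|² = 50
v_rel×d = (5)·(-13) − (-5)·(6) = -35
since m = R²·50 − (-35)²:  R² = (1225 + 4825) / 50 = 121
R = √121 = 11  ⇒  r_B = 11 − 8 = 3

rB=3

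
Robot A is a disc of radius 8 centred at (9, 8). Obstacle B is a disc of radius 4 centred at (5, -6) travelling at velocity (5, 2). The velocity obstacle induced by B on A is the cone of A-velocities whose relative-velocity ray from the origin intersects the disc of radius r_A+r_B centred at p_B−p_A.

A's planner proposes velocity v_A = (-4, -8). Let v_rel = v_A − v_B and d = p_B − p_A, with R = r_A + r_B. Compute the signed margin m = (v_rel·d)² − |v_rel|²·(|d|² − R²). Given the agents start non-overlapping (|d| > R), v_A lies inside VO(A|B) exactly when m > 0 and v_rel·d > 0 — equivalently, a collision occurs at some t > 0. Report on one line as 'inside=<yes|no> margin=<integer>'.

d = (-4, -14),  |d|² = 212;  R = 8+4 = 12,  c = 212−12² = 68
v_rel = (-9, -10),  |v_rel|² = 181;  v_rel·d = (-9)·(-4) + (-10)·(-14) = 176
181·t² − 352·t + 68 = 0  ⇒  m = 176² − 181·68 = 18668
m = 18668 > 0,  v_rel·d = 176 > 0  ⇒  inside

inside=yes margin=18668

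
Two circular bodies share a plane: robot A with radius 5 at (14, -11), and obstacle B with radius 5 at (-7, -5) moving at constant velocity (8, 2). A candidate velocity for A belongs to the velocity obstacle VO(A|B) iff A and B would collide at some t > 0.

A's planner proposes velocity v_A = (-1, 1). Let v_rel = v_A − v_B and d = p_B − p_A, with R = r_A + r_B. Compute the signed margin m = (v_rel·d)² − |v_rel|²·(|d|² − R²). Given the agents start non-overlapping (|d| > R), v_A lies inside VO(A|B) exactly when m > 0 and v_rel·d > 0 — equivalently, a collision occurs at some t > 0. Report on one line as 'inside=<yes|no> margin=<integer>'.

d = (-21, 6),  |d|² = 477;  R = 5+5 = 10,  c = 477−10² = 377
v_rel = (-9, -1),  |v_rel|² = 82;  v_rel·d = (-9)·(-21) + (-1)·(6) = 183
82·t² − 366·t + 377 = 0  ⇒  m = 183² − 82·377 = 2575
m = 2575 > 0,  v_rel·d = 183 > 0  ⇒  inside

inside=yes margin=2575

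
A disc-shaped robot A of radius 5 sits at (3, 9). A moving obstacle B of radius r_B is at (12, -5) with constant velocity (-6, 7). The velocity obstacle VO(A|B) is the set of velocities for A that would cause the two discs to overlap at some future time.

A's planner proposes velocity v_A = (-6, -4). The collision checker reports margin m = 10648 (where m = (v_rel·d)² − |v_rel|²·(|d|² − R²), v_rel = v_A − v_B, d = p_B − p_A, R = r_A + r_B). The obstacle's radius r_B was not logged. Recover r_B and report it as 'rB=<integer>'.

m = 10648
d = (9, -14);  v_rel = (0, -11),  |v_rel|² = 121
v_rel×d = (0)·(-14) − (-11)·(9) = 99
since m = R²·121 − 99²:  R² = (9801 + 10648) / 121 = 169
R = √169 = 13  ⇒  r_B = 13 − 5 = 8

rB=8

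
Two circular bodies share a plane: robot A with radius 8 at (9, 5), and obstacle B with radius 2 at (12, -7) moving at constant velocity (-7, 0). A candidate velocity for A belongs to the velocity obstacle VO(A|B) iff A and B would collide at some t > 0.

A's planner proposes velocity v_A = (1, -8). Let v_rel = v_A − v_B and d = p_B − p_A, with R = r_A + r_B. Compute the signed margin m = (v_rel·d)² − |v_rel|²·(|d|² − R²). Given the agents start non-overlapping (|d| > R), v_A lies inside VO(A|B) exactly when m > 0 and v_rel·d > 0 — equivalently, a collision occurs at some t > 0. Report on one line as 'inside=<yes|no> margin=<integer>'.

d = (3, -12),  |d|² = 153;  R = 8+2 = 10,  c = 153−10² = 53
v_rel = (8, -8),  |v_rel|² = 128;  v_rel·d = (8)·(3) + (-8)·(-12) = 120
128·t² − 240·t + 53 = 0  ⇒  m = 120² − 128·53 = 7616
m = 7616 > 0,  v_rel·d = 120 > 0  ⇒  inside

inside=yes margin=7616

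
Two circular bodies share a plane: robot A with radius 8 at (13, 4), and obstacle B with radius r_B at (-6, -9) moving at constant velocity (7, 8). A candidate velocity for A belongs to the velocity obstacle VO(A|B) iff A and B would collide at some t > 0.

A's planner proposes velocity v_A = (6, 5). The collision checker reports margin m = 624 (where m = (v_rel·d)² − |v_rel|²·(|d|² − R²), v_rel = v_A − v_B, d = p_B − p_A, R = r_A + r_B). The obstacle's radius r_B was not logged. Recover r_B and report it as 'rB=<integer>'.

m = 624
d = (-19, -13);  v_rel = (-1, -3),  |v_rel|² = 10
v_rel×d = (-1)·(-13) − (-3)·(-19) = -44
since m = R²·10 − (-44)²:  R² = (1936 + 624) / 10 = 256
R = √256 = 16  ⇒  r_B = 16 − 8 = 8

rB=8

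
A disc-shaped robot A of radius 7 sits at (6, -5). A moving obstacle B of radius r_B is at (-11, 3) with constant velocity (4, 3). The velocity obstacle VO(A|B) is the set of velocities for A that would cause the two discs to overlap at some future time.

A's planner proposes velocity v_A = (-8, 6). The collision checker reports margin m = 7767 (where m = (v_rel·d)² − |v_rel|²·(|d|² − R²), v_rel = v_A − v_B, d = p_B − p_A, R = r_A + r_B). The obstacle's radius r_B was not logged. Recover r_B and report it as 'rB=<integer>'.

m = 7767
d = (-17, 8);  v_rel = (-12, 3),  |v_rel|² = 153
v_rel×d = (-12)·(8) − (3)·(-17) = -45
since m = R²·153 − (-45)²:  R² = (2025 + 7767) / 153 = 64
R = √64 = 8  ⇒  r_B = 8 − 7 = 1

rB=1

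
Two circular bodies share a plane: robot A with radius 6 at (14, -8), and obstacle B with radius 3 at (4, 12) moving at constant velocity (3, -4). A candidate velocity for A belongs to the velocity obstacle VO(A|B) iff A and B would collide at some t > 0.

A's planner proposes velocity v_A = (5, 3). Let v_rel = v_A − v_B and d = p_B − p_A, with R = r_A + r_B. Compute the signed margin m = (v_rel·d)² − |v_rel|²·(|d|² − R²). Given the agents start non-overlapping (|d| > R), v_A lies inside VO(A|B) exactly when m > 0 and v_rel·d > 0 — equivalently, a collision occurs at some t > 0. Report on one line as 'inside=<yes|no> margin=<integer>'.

d = (-10, 20),  |d|² = 500;  R = 6+3 = 9,  c = 500−9² = 419
v_rel = (2, 7),  |v_rel|² = 53;  v_rel·d = (2)·(-10) + (7)·(20) = 120
53·t² − 240·t + 419 = 0  ⇒  m = 120² − 53·419 = -7807
m = -7807 < 0,  v_rel·d = 120 > 0  ⇒  outside

inside=no margin=-7807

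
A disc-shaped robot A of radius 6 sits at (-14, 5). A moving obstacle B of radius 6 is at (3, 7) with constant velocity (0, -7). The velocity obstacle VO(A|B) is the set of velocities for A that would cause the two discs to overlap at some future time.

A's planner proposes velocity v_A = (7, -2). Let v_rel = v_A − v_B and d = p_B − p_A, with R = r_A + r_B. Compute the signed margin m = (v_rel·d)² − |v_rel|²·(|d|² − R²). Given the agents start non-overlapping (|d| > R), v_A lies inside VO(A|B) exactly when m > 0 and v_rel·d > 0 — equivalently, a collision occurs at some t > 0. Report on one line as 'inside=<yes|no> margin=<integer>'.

d = (17, 2),  |d|² = 293;  R = 6+6 = 12,  c = 293−12² = 149
v_rel = (7, 5),  |v_rel|² = 74;  v_rel·d = (7)·(17) + (5)·(2) = 129
74·t² − 258·t + 149 = 0  ⇒  m = 129² − 74·149 = 5615
m = 5615 > 0,  v_rel·d = 129 > 0  ⇒  inside

inside=yes margin=5615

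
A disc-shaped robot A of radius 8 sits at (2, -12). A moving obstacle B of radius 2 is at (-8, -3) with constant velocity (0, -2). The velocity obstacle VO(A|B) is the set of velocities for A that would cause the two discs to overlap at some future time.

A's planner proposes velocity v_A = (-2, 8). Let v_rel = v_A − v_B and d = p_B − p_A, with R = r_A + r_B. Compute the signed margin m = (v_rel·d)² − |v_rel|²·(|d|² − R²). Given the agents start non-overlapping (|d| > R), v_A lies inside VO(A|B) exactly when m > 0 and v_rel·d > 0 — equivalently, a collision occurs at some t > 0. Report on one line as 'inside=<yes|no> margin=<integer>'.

d = (-10, 9),  |d|² = 181;  R = 8+2 = 10,  c = 181−10² = 81
v_rel = (-2, 10),  |v_rel|² = 104;  v_rel·d = (-2)·(-10) + (10)·(9) = 110
104·t² − 220·t + 81 = 0  ⇒  m = 110² − 104·81 = 3676
m = 3676 > 0,  v_rel·d = 110 > 0  ⇒  inside

inside=yes margin=3676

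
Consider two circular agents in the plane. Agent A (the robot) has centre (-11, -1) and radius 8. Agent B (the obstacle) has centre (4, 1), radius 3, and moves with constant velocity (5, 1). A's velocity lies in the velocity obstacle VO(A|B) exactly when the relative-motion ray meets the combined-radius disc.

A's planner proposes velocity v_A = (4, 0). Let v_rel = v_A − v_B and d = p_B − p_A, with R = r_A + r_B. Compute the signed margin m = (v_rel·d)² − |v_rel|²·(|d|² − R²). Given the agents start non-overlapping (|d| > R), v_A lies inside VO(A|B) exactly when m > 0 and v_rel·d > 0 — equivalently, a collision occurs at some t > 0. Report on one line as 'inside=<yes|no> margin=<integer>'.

d = (15, 2),  |d|² = 229;  R = 8+3 = 11,  c = 229−11² = 108
v_rel = (-1, -1),  |v_rel|² = 2;  v_rel·d = (-1)·(15) + (-1)·(2) = -17
2·t² + 34·t + 108 = 0  ⇒  m = (-17)² − 2·108 = 73
m = 73 > 0,  v_rel·d = -17 < 0  ⇒  outside

inside=no margin=73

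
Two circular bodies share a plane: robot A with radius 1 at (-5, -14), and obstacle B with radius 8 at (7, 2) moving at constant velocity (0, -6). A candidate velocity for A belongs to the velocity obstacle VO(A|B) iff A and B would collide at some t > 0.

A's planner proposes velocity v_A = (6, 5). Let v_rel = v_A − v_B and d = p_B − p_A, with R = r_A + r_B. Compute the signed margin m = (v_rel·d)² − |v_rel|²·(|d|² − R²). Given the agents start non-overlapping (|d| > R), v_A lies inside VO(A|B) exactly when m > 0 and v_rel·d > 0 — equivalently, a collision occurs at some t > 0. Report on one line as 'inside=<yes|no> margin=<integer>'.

d = (12, 16),  |d|² = 400;  R = 1+8 = 9,  c = 400−9² = 319
v_rel = (6, 11),  |v_rel|² = 157;  v_rel·d = (6)·(12) + (11)·(16) = 248
157·t² − 496·t + 319 = 0  ⇒  m = 248² − 157·319 = 11421
m = 11421 > 0,  v_rel·d = 248 > 0  ⇒  inside

inside=yes margin=11421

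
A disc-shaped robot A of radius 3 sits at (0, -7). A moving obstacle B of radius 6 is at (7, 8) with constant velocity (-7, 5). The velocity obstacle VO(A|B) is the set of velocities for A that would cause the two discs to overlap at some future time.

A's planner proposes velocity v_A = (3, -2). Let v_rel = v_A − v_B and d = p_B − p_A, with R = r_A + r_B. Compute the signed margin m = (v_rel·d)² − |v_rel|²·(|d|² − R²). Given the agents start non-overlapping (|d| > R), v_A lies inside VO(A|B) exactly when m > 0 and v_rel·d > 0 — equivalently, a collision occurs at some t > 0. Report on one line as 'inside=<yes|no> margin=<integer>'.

d = (7, 15),  |d|² = 274;  R = 3+6 = 9,  c = 274−9² = 193
v_rel = (10, -7),  |v_rel|² = 149;  v_rel·d = (10)·(7) + (-7)·(15) = -35
149·t² + 70·t + 193 = 0  ⇒  m = (-35)² − 149·193 = -27532
m = -27532 < 0,  v_rel·d = -35 < 0  ⇒  outside

inside=no margin=-27532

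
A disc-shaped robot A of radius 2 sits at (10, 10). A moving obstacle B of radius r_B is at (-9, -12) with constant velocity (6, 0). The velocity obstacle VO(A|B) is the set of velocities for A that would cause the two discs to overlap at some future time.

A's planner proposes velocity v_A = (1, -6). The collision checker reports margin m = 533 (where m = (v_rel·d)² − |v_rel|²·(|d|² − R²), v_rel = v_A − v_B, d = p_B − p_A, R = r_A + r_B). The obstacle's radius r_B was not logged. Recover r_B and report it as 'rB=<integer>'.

m = 533
d = (-19, -22);  v_rel = (-5, -6),  |v_rel|² = 61
v_rel×d = (-5)·(-22) − (-6)·(-19) = -4
since m = R²·61 − (-4)²:  R² = (16 + 533) / 61 = 9
R = √9 = 3  ⇒  r_B = 3 − 2 = 1

rB=1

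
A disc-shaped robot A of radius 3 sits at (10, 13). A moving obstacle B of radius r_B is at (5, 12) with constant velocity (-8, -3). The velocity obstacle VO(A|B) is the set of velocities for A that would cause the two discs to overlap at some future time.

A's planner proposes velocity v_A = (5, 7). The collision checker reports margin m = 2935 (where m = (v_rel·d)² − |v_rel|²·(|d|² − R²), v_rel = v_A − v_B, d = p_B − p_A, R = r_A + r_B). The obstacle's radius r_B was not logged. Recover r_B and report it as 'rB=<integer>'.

m = 2935
d = (-5, -1);  v_rel = (13, 10),  |v_rel|² = 269
v_rel×d = (13)·(-1) − (10)·(-5) = 37
since m = R²·269 − 37²:  R² = (1369 + 2935) / 269 = 16
R = √16 = 4  ⇒  r_B = 4 − 3 = 1

rB=1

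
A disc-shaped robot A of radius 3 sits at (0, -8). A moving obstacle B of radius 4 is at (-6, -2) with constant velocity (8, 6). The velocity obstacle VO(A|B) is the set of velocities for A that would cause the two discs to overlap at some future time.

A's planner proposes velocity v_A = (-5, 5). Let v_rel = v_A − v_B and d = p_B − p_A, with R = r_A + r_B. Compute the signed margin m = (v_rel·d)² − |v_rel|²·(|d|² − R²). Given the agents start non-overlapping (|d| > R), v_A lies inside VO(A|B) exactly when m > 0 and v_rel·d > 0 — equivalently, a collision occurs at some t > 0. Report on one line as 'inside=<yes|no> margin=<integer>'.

d = (-6, 6),  |d|² = 72;  R = 3+4 = 7,  c = 72−7² = 23
v_rel = (-13, -1),  |v_rel|² = 170;  v_rel·d = (-13)·(-6) + (-1)·(6) = 72
170·t² − 144·t + 23 = 0  ⇒  m = 72² − 170·23 = 1274
m = 1274 > 0,  v_rel·d = 72 > 0  ⇒  inside

inside=yes margin=1274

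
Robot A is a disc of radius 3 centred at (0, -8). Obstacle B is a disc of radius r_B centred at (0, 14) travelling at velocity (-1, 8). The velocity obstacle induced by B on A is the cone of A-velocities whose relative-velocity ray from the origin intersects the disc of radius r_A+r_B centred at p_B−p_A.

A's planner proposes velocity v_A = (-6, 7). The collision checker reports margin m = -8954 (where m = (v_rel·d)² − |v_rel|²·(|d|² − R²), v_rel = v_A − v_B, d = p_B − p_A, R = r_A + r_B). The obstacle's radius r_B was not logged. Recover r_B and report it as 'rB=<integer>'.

m = -8954
d = (0, 22);  v_rel = (-5, -1),  |v_rel|² = 26
v_rel×d = (-5)·(22) − (-1)·(0) = -110
since m = R²·26 − (-110)²:  R² = (12100 + -8954) / 26 = 121
R = √121 = 11  ⇒  r_B = 11 − 3 = 8

rB=8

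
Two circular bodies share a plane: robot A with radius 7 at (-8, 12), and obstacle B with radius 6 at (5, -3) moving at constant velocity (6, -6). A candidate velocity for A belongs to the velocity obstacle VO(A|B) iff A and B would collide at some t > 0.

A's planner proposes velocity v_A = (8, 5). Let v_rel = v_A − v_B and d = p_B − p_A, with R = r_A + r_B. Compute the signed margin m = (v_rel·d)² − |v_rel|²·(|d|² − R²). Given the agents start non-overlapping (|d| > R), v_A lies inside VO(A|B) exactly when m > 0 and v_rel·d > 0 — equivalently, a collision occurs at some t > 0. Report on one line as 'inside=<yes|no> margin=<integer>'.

d = (13, -15),  |d|² = 394;  R = 7+6 = 13,  c = 394−13² = 225
v_rel = (2, 11),  |v_rel|² = 125;  v_rel·d = (2)·(13) + (11)·(-15) = -139
125·t² + 278·t + 225 = 0  ⇒  m = (-139)² − 125·225 = -8804
m = -8804 < 0,  v_rel·d = -139 < 0  ⇒  outside

inside=no margin=-8804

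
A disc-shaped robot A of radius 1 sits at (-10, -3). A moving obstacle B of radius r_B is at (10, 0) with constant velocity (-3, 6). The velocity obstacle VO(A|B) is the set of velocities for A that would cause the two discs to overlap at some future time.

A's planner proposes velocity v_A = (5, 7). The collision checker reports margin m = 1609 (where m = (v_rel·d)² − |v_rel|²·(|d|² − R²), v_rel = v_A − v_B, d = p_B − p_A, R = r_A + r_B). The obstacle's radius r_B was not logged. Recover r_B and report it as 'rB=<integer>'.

m = 1609
d = (20, 3);  v_rel = (8, 1),  |v_rel|² = 65
v_rel×d = (8)·(3) − (1)·(20) = 4
since m = R²·65 − 4²:  R² = (16 + 1609) / 65 = 25
R = √25 = 5  ⇒  r_B = 5 − 1 = 4

rB=4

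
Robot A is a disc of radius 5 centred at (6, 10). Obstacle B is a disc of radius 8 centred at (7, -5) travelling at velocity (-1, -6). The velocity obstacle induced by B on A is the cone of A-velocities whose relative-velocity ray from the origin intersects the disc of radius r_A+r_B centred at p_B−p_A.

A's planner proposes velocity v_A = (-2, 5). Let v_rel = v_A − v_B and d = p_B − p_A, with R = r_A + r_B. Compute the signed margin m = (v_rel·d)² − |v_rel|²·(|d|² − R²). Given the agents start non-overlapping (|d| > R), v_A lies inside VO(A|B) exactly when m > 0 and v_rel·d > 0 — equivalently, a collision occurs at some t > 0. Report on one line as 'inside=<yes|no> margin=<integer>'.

d = (1, -15),  |d|² = 226;  R = 5+8 = 13,  c = 226−13² = 57
v_rel = (-1, 11),  |v_rel|² = 122;  v_rel·d = (-1)·(1) + (11)·(-15) = -166
122·t² + 332·t + 57 = 0  ⇒  m = (-166)² − 122·57 = 20602
m = 20602 > 0,  v_rel·d = -166 < 0  ⇒  outside

inside=no margin=20602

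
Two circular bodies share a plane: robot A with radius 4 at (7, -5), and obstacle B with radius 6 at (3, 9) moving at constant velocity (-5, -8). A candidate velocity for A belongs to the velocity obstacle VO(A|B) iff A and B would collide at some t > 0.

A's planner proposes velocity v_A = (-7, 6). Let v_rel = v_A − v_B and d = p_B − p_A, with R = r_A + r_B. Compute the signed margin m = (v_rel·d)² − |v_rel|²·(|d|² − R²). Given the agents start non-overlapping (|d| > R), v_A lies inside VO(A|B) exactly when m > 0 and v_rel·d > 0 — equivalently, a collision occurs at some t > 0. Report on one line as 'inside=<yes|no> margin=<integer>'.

d = (-4, 14),  |d|² = 212;  R = 4+6 = 10,  c = 212−10² = 112
v_rel = (-2, 14),  |v_rel|² = 200;  v_rel·d = (-2)·(-4) + (14)·(14) = 204
200·t² − 408·t + 112 = 0  ⇒  m = 204² − 200·112 = 19216
m = 19216 > 0,  v_rel·d = 204 > 0  ⇒  inside

inside=yes margin=19216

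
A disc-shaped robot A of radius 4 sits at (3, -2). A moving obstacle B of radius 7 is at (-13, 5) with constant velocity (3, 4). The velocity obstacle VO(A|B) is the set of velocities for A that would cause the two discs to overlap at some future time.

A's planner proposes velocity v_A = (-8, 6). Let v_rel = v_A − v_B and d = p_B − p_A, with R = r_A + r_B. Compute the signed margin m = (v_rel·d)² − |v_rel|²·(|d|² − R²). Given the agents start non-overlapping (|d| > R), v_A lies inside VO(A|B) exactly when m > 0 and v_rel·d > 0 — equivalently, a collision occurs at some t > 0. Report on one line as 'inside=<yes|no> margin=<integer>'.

d = (-16, 7),  |d|² = 305;  R = 4+7 = 11,  c = 305−11² = 184
v_rel = (-11, 2),  |v_rel|² = 125;  v_rel·d = (-11)·(-16) + (2)·(7) = 190
125·t² − 380·t + 184 = 0  ⇒  m = 190² − 125·184 = 13100
m = 13100 > 0,  v_rel·d = 190 > 0  ⇒  inside

inside=yes margin=13100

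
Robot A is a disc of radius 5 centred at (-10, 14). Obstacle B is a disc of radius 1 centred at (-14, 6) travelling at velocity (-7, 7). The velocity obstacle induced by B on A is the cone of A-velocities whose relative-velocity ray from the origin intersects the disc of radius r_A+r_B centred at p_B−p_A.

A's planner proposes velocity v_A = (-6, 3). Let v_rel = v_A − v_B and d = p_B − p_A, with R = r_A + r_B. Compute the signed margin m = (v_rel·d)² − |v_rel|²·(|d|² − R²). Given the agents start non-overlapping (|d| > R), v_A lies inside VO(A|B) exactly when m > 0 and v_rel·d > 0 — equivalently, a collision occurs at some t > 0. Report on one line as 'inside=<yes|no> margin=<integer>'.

d = (-4, -8),  |d|² = 80;  R = 5+1 = 6,  c = 80−6² = 44
v_rel = (1, -4),  |v_rel|² = 17;  v_rel·d = (1)·(-4) + (-4)·(-8) = 28
17·t² − 56·t + 44 = 0  ⇒  m = 28² − 17·44 = 36
m = 36 > 0,  v_rel·d = 28 > 0  ⇒  inside

inside=yes margin=36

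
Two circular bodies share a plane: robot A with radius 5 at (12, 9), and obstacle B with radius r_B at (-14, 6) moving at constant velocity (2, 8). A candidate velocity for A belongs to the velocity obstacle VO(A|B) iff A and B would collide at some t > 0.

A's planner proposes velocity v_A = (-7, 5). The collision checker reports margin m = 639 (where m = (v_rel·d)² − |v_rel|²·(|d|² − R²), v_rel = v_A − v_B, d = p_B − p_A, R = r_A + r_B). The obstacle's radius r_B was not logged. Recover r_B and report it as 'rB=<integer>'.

m = 639
d = (-26, -3);  v_rel = (-9, -3),  |v_rel|² = 90
v_rel×d = (-9)·(-3) − (-3)·(-26) = -51
since m = R²·90 − (-51)²:  R² = (2601 + 639) / 90 = 36
R = √36 = 6  ⇒  r_B = 6 − 5 = 1

rB=1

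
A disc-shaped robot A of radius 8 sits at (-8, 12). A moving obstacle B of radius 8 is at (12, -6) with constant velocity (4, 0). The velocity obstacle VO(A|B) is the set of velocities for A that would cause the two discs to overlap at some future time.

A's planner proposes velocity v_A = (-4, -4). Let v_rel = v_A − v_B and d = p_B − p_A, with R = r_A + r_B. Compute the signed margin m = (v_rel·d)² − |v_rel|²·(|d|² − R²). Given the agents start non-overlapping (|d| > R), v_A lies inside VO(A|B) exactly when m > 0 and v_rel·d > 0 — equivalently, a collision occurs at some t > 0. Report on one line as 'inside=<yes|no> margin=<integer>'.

d = (20, -18),  |d|² = 724;  R = 8+8 = 16,  c = 724−16² = 468
v_rel = (-8, -4),  |v_rel|² = 80;  v_rel·d = (-8)·(20) + (-4)·(-18) = -88
80·t² + 176·t + 468 = 0  ⇒  m = (-88)² − 80·468 = -29696
m = -29696 < 0,  v_rel·d = -88 < 0  ⇒  outside

inside=no margin=-29696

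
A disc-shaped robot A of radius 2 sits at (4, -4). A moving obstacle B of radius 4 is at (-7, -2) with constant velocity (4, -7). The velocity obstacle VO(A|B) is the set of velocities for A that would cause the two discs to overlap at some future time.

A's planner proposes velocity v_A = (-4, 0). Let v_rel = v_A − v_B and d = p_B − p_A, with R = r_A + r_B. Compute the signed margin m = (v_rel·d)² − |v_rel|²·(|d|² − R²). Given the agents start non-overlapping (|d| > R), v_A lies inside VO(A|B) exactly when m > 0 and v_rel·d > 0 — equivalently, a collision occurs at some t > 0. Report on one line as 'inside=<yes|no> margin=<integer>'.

d = (-11, 2),  |d|² = 125;  R = 2+4 = 6,  c = 125−6² = 89
v_rel = (-8, 7),  |v_rel|² = 113;  v_rel·d = (-8)·(-11) + (7)·(2) = 102
113·t² − 204·t + 89 = 0  ⇒  m = 102² − 113·89 = 347
m = 347 > 0,  v_rel·d = 102 > 0  ⇒  inside

inside=yes margin=347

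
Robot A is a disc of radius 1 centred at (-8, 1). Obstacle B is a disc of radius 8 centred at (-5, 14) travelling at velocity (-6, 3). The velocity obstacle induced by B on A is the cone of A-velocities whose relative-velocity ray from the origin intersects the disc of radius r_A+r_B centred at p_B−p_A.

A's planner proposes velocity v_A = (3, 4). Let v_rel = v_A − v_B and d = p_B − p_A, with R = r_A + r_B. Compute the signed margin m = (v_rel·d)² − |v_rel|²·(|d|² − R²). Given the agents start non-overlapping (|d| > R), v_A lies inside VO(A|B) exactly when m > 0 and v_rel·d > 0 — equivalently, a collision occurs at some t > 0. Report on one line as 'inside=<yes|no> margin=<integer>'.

d = (3, 13),  |d|² = 178;  R = 1+8 = 9,  c = 178−9² = 97
v_rel = (9, 1),  |v_rel|² = 82;  v_rel·d = (9)·(3) + (1)·(13) = 40
82·t² − 80·t + 97 = 0  ⇒  m = 40² − 82·97 = -6354
m = -6354 < 0,  v_rel·d = 40 > 0  ⇒  outside

inside=no margin=-6354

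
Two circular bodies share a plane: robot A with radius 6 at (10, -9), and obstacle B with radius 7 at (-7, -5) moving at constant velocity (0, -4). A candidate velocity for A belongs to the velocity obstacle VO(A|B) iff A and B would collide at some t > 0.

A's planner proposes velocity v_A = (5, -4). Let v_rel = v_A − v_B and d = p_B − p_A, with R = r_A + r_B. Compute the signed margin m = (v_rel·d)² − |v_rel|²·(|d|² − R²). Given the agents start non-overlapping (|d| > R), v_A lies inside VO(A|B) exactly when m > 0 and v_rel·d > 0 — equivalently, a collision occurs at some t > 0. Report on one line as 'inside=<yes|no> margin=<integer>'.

d = (-17, 4),  |d|² = 305;  R = 6+7 = 13,  c = 305−13² = 136
v_rel = (5, 0),  |v_rel|² = 25;  v_rel·d = (5)·(-17) + (0)·(4) = -85
25·t² + 170·t + 136 = 0  ⇒  m = (-85)² − 25·136 = 3825
m = 3825 > 0,  v_rel·d = -85 < 0  ⇒  outside

inside=no margin=3825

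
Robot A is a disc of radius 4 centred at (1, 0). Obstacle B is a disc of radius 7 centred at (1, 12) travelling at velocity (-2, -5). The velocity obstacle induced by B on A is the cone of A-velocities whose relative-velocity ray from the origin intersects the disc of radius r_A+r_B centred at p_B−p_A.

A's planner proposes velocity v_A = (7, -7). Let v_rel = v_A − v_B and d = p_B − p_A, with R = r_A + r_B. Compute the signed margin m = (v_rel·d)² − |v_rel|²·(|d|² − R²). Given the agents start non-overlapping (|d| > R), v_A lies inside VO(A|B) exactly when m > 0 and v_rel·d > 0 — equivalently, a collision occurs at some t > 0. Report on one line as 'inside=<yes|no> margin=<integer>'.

d = (0, 12),  |d|² = 144;  R = 4+7 = 11,  c = 144−11² = 23
v_rel = (9, -2),  |v_rel|² = 85;  v_rel·d = (9)·(0) + (-2)·(12) = -24
85·t² + 48·t + 23 = 0  ⇒  m = (-24)² − 85·23 = -1379
m = -1379 < 0,  v_rel·d = -24 < 0  ⇒  outside

inside=no margin=-1379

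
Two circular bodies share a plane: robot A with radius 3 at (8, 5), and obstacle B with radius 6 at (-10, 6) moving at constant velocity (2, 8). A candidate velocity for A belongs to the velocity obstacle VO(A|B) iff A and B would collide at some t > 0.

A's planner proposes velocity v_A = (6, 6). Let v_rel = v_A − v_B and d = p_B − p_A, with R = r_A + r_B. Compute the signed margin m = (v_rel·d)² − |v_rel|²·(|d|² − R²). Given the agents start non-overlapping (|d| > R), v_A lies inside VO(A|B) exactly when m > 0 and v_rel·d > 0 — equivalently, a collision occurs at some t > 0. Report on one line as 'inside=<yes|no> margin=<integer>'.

d = (-18, 1),  |d|² = 325;  R = 3+6 = 9,  c = 325−9² = 244
v_rel = (4, -2),  |v_rel|² = 20;  v_rel·d = (4)·(-18) + (-2)·(1) = -74
20·t² + 148·t + 244 = 0  ⇒  m = (-74)² − 20·244 = 596
m = 596 > 0,  v_rel·d = -74 < 0  ⇒  outside

inside=no margin=596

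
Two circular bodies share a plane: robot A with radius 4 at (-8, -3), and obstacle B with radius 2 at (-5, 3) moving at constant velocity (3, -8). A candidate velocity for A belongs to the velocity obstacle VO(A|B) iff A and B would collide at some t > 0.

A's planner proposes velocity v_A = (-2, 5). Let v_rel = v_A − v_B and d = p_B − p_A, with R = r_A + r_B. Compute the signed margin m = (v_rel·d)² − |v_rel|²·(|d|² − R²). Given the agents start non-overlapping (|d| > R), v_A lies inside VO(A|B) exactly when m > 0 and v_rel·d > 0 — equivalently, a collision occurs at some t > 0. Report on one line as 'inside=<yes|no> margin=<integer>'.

d = (3, 6),  |d|² = 45;  R = 4+2 = 6,  c = 45−6² = 9
v_rel = (-5, 13),  |v_rel|² = 194;  v_rel·d = (-5)·(3) + (13)·(6) = 63
194·t² − 126·t + 9 = 0  ⇒  m = 63² − 194·9 = 2223
m = 2223 > 0,  v_rel·d = 63 > 0  ⇒  inside

inside=yes margin=2223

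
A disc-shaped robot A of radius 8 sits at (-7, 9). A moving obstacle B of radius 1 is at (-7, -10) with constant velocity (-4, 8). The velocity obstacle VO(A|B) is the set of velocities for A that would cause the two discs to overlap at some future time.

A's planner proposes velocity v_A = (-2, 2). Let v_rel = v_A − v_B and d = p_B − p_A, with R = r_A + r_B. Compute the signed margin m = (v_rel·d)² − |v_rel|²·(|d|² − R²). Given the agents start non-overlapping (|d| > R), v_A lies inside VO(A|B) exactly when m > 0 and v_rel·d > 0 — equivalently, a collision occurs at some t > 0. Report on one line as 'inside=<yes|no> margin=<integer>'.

d = (0, -19),  |d|² = 361;  R = 8+1 = 9,  c = 361−9² = 280
v_rel = (2, -6),  |v_rel|² = 40;  v_rel·d = (2)·(0) + (-6)·(-19) = 114
40·t² − 228·t + 280 = 0  ⇒  m = 114² − 40·280 = 1796
m = 1796 > 0,  v_rel·d = 114 > 0  ⇒  inside

inside=yes margin=1796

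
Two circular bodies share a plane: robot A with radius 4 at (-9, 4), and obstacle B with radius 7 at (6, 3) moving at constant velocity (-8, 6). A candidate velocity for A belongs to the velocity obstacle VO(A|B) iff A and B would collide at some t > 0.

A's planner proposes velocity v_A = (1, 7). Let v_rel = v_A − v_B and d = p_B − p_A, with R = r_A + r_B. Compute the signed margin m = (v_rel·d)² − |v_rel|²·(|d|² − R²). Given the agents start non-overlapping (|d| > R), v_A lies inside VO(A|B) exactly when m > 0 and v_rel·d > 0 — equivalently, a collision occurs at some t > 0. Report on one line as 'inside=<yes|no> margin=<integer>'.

d = (15, -1),  |d|² = 226;  R = 4+7 = 11,  c = 226−11² = 105
v_rel = (9, 1),  |v_rel|² = 82;  v_rel·d = (9)·(15) + (1)·(-1) = 134
82·t² − 268·t + 105 = 0  ⇒  m = 134² − 82·105 = 9346
m = 9346 > 0,  v_rel·d = 134 > 0  ⇒  inside

inside=yes margin=9346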